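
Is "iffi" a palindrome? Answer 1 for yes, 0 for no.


Input: iffi
Reversed: iffi
  Compare pos 0 ('i') with pos 3 ('i'): match
  Compare pos 1 ('f') with pos 2 ('f'): match
Result: palindrome

1


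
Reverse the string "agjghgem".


Input: agjghgem
Reading characters right to left:
  Position 7: 'm'
  Position 6: 'e'
  Position 5: 'g'
  Position 4: 'h'
  Position 3: 'g'
  Position 2: 'j'
  Position 1: 'g'
  Position 0: 'a'
Reversed: meghgjga

meghgjga


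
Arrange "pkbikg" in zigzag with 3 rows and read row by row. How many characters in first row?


Zigzag "pkbikg" into 3 rows:
Placing characters:
  'p' => row 0
  'k' => row 1
  'b' => row 2
  'i' => row 1
  'k' => row 0
  'g' => row 1
Rows:
  Row 0: "pk"
  Row 1: "kig"
  Row 2: "b"
First row length: 2

2


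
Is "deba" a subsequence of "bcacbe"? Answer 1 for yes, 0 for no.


Check if "deba" is a subsequence of "bcacbe"
Greedy scan:
  Position 0 ('b'): no match needed
  Position 1 ('c'): no match needed
  Position 2 ('a'): no match needed
  Position 3 ('c'): no match needed
  Position 4 ('b'): no match needed
  Position 5 ('e'): no match needed
Only matched 0/4 characters => not a subsequence

0


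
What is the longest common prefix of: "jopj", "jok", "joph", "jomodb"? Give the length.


Words: jopj, jok, joph, jomodb
  Position 0: all 'j' => match
  Position 1: all 'o' => match
  Position 2: ('p', 'k', 'p', 'm') => mismatch, stop
LCP = "jo" (length 2)

2


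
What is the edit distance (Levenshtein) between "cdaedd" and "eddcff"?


Computing edit distance: "cdaedd" -> "eddcff"
DP table:
           e    d    d    c    f    f
      0    1    2    3    4    5    6
  c   1    1    2    3    3    4    5
  d   2    2    1    2    3    4    5
  a   3    3    2    2    3    4    5
  e   4    3    3    3    3    4    5
  d   5    4    3    3    4    4    5
  d   6    5    4    3    4    5    5
Edit distance = dp[6][6] = 5

5


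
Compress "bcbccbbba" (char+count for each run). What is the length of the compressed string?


Input: bcbccbbba
Runs:
  'b' x 1 => "b1"
  'c' x 1 => "c1"
  'b' x 1 => "b1"
  'c' x 2 => "c2"
  'b' x 3 => "b3"
  'a' x 1 => "a1"
Compressed: "b1c1b1c2b3a1"
Compressed length: 12

12


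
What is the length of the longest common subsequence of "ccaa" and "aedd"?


LCS of "ccaa" and "aedd"
DP table:
           a    e    d    d
      0    0    0    0    0
  c   0    0    0    0    0
  c   0    0    0    0    0
  a   0    1    1    1    1
  a   0    1    1    1    1
LCS length = dp[4][4] = 1

1


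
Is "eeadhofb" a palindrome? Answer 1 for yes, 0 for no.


Input: eeadhofb
Reversed: bfohdaee
  Compare pos 0 ('e') with pos 7 ('b'): MISMATCH
  Compare pos 1 ('e') with pos 6 ('f'): MISMATCH
  Compare pos 2 ('a') with pos 5 ('o'): MISMATCH
  Compare pos 3 ('d') with pos 4 ('h'): MISMATCH
Result: not a palindrome

0


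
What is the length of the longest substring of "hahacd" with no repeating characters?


Input: "hahacd"
Sliding window (track last position of each char):
  Position 0 ('h'): window [0,0] length 1 -- new best
  Position 1 ('a'): window [0,1] length 2 -- new best
  Position 2 ('h'): repeat (last at 0), move window start to 1
  Position 2 ('h'): window [1,2] length 2
  Position 3 ('a'): repeat (last at 1), move window start to 2
  Position 3 ('a'): window [2,3] length 2
  Position 4 ('c'): window [2,4] length 3 -- new best
  Position 5 ('d'): window [2,5] length 4 -- new best
Longest substring with no repeats: "hacd" with length 4

4


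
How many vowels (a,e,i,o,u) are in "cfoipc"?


Input: cfoipc
Checking each character:
  'c' at position 0: consonant
  'f' at position 1: consonant
  'o' at position 2: vowel (running total: 1)
  'i' at position 3: vowel (running total: 2)
  'p' at position 4: consonant
  'c' at position 5: consonant
Total vowels: 2

2


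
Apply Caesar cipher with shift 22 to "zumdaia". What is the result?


Caesar cipher: shift "zumdaia" by 22
  'z' (pos 25) + 22 = pos 21 = 'v'
  'u' (pos 20) + 22 = pos 16 = 'q'
  'm' (pos 12) + 22 = pos 8 = 'i'
  'd' (pos 3) + 22 = pos 25 = 'z'
  'a' (pos 0) + 22 = pos 22 = 'w'
  'i' (pos 8) + 22 = pos 4 = 'e'
  'a' (pos 0) + 22 = pos 22 = 'w'
Result: vqizwew

vqizwew


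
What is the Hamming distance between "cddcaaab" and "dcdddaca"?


Comparing "cddcaaab" and "dcdddaca" position by position:
  Position 0: 'c' vs 'd' => differ
  Position 1: 'd' vs 'c' => differ
  Position 2: 'd' vs 'd' => same
  Position 3: 'c' vs 'd' => differ
  Position 4: 'a' vs 'd' => differ
  Position 5: 'a' vs 'a' => same
  Position 6: 'a' vs 'c' => differ
  Position 7: 'b' vs 'a' => differ
Total differences (Hamming distance): 6

6


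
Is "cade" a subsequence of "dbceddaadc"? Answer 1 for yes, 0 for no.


Check if "cade" is a subsequence of "dbceddaadc"
Greedy scan:
  Position 0 ('d'): no match needed
  Position 1 ('b'): no match needed
  Position 2 ('c'): matches sub[0] = 'c'
  Position 3 ('e'): no match needed
  Position 4 ('d'): no match needed
  Position 5 ('d'): no match needed
  Position 6 ('a'): matches sub[1] = 'a'
  Position 7 ('a'): no match needed
  Position 8 ('d'): matches sub[2] = 'd'
  Position 9 ('c'): no match needed
Only matched 3/4 characters => not a subsequence

0


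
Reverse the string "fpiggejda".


Input: fpiggejda
Reading characters right to left:
  Position 8: 'a'
  Position 7: 'd'
  Position 6: 'j'
  Position 5: 'e'
  Position 4: 'g'
  Position 3: 'g'
  Position 2: 'i'
  Position 1: 'p'
  Position 0: 'f'
Reversed: adjeggipf

adjeggipf


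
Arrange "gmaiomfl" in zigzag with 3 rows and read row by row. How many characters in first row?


Zigzag "gmaiomfl" into 3 rows:
Placing characters:
  'g' => row 0
  'm' => row 1
  'a' => row 2
  'i' => row 1
  'o' => row 0
  'm' => row 1
  'f' => row 2
  'l' => row 1
Rows:
  Row 0: "go"
  Row 1: "miml"
  Row 2: "af"
First row length: 2

2


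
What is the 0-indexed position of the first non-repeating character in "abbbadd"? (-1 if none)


Input: abbbadd
Character frequencies:
  'a': 2
  'b': 3
  'd': 2
Scanning left to right for freq == 1:
  Position 0 ('a'): freq=2, skip
  Position 1 ('b'): freq=3, skip
  Position 2 ('b'): freq=3, skip
  Position 3 ('b'): freq=3, skip
  Position 4 ('a'): freq=2, skip
  Position 5 ('d'): freq=2, skip
  Position 6 ('d'): freq=2, skip
  No unique character found => answer = -1

-1


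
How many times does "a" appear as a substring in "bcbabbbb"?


Searching for "a" in "bcbabbbb"
Scanning each position:
  Position 0: "b" => no
  Position 1: "c" => no
  Position 2: "b" => no
  Position 3: "a" => MATCH
  Position 4: "b" => no
  Position 5: "b" => no
  Position 6: "b" => no
  Position 7: "b" => no
Total occurrences: 1

1


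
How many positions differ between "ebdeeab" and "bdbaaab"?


Comparing "ebdeeab" and "bdbaaab" position by position:
  Position 0: 'e' vs 'b' => DIFFER
  Position 1: 'b' vs 'd' => DIFFER
  Position 2: 'd' vs 'b' => DIFFER
  Position 3: 'e' vs 'a' => DIFFER
  Position 4: 'e' vs 'a' => DIFFER
  Position 5: 'a' vs 'a' => same
  Position 6: 'b' vs 'b' => same
Positions that differ: 5

5


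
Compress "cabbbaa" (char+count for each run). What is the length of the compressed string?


Input: cabbbaa
Runs:
  'c' x 1 => "c1"
  'a' x 1 => "a1"
  'b' x 3 => "b3"
  'a' x 2 => "a2"
Compressed: "c1a1b3a2"
Compressed length: 8

8


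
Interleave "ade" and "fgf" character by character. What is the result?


Interleaving "ade" and "fgf":
  Position 0: 'a' from first, 'f' from second => "af"
  Position 1: 'd' from first, 'g' from second => "dg"
  Position 2: 'e' from first, 'f' from second => "ef"
Result: afdgef

afdgef


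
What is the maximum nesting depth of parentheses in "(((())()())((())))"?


Input: "(((())()())((())))"
Tracking depth:
  Position 0 '(': depth becomes 1
  Position 1 '(': depth becomes 2
  Position 2 '(': depth becomes 3
  Position 3 '(': depth becomes 4
  Position 4 ')': depth becomes 3
  Position 5 ')': depth becomes 2
  Position 6 '(': depth becomes 3
  Position 7 ')': depth becomes 2
  Position 8 '(': depth becomes 3
  Position 9 ')': depth becomes 2
  Position 10 ')': depth becomes 1
  Position 11 '(': depth becomes 2
  Position 12 '(': depth becomes 3
  Position 13 '(': depth becomes 4
  Position 14 ')': depth becomes 3
  Position 15 ')': depth becomes 2
  Position 16 ')': depth becomes 1
  Position 17 ')': depth becomes 0
Maximum depth reached: 4

4


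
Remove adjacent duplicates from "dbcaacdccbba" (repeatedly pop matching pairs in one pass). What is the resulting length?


Input: dbcaacdccbba
Stack-based adjacent duplicate removal:
  Read 'd': push. Stack: d
  Read 'b': push. Stack: db
  Read 'c': push. Stack: dbc
  Read 'a': push. Stack: dbca
  Read 'a': matches stack top 'a' => pop. Stack: dbc
  Read 'c': matches stack top 'c' => pop. Stack: db
  Read 'd': push. Stack: dbd
  Read 'c': push. Stack: dbdc
  Read 'c': matches stack top 'c' => pop. Stack: dbd
  Read 'b': push. Stack: dbdb
  Read 'b': matches stack top 'b' => pop. Stack: dbd
  Read 'a': push. Stack: dbda
Final stack: "dbda" (length 4)

4


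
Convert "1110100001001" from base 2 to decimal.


Input: "1110100001001" in base 2
Positional expansion:
  Digit '1' (value 1) x 2^12 = 4096
  Digit '1' (value 1) x 2^11 = 2048
  Digit '1' (value 1) x 2^10 = 1024
  Digit '0' (value 0) x 2^9 = 0
  Digit '1' (value 1) x 2^8 = 256
  Digit '0' (value 0) x 2^7 = 0
  Digit '0' (value 0) x 2^6 = 0
  Digit '0' (value 0) x 2^5 = 0
  Digit '0' (value 0) x 2^4 = 0
  Digit '1' (value 1) x 2^3 = 8
  Digit '0' (value 0) x 2^2 = 0
  Digit '0' (value 0) x 2^1 = 0
  Digit '1' (value 1) x 2^0 = 1
Sum = 7433

7433


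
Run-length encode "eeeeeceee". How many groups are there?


Input: eeeeeceee
Scanning for consecutive runs:
  Group 1: 'e' x 5 (positions 0-4)
  Group 2: 'c' x 1 (positions 5-5)
  Group 3: 'e' x 3 (positions 6-8)
Total groups: 3

3


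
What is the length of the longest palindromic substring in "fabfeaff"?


Input: "fabfeaff"
Checking substrings for palindromes:
  [6:8] "ff" (len 2) => palindrome
Longest palindromic substring: "ff" with length 2

2


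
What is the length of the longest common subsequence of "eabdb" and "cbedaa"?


LCS of "eabdb" and "cbedaa"
DP table:
           c    b    e    d    a    a
      0    0    0    0    0    0    0
  e   0    0    0    1    1    1    1
  a   0    0    0    1    1    2    2
  b   0    0    1    1    1    2    2
  d   0    0    1    1    2    2    2
  b   0    0    1    1    2    2    2
LCS length = dp[5][6] = 2

2


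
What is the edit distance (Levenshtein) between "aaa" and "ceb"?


Computing edit distance: "aaa" -> "ceb"
DP table:
           c    e    b
      0    1    2    3
  a   1    1    2    3
  a   2    2    2    3
  a   3    3    3    3
Edit distance = dp[3][3] = 3

3


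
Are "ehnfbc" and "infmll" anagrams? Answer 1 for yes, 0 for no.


Strings: "ehnfbc", "infmll"
Sorted first:  bcefhn
Sorted second: fillmn
Differ at position 0: 'b' vs 'f' => not anagrams

0


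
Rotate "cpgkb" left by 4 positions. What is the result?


Input: "cpgkb", rotate left by 4
First 4 characters: "cpgk"
Remaining characters: "b"
Concatenate remaining + first: "b" + "cpgk" = "bcpgk"

bcpgk


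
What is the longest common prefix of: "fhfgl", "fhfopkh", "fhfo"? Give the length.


Words: fhfgl, fhfopkh, fhfo
  Position 0: all 'f' => match
  Position 1: all 'h' => match
  Position 2: all 'f' => match
  Position 3: ('g', 'o', 'o') => mismatch, stop
LCP = "fhf" (length 3)

3


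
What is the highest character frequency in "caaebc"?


Input: caaebc
Character counts:
  'a': 2
  'b': 1
  'c': 2
  'e': 1
Maximum frequency: 2

2


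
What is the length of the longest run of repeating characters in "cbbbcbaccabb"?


Input: "cbbbcbaccabb"
Scanning for longest run:
  Position 1 ('b'): new char, reset run to 1
  Position 2 ('b'): continues run of 'b', length=2
  Position 3 ('b'): continues run of 'b', length=3
  Position 4 ('c'): new char, reset run to 1
  Position 5 ('b'): new char, reset run to 1
  Position 6 ('a'): new char, reset run to 1
  Position 7 ('c'): new char, reset run to 1
  Position 8 ('c'): continues run of 'c', length=2
  Position 9 ('a'): new char, reset run to 1
  Position 10 ('b'): new char, reset run to 1
  Position 11 ('b'): continues run of 'b', length=2
Longest run: 'b' with length 3

3


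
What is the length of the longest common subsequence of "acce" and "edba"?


LCS of "acce" and "edba"
DP table:
           e    d    b    a
      0    0    0    0    0
  a   0    0    0    0    1
  c   0    0    0    0    1
  c   0    0    0    0    1
  e   0    1    1    1    1
LCS length = dp[4][4] = 1

1


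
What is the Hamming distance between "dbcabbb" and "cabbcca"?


Comparing "dbcabbb" and "cabbcca" position by position:
  Position 0: 'd' vs 'c' => differ
  Position 1: 'b' vs 'a' => differ
  Position 2: 'c' vs 'b' => differ
  Position 3: 'a' vs 'b' => differ
  Position 4: 'b' vs 'c' => differ
  Position 5: 'b' vs 'c' => differ
  Position 6: 'b' vs 'a' => differ
Total differences (Hamming distance): 7

7


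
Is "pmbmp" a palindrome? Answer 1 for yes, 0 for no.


Input: pmbmp
Reversed: pmbmp
  Compare pos 0 ('p') with pos 4 ('p'): match
  Compare pos 1 ('m') with pos 3 ('m'): match
Result: palindrome

1


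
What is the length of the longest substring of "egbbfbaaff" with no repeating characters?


Input: "egbbfbaaff"
Sliding window (track last position of each char):
  Position 0 ('e'): window [0,0] length 1 -- new best
  Position 1 ('g'): window [0,1] length 2 -- new best
  Position 2 ('b'): window [0,2] length 3 -- new best
  Position 3 ('b'): repeat (last at 2), move window start to 3
  Position 3 ('b'): window [3,3] length 1
  Position 4 ('f'): window [3,4] length 2
  Position 5 ('b'): repeat (last at 3), move window start to 4
  Position 5 ('b'): window [4,5] length 2
  Position 6 ('a'): window [4,6] length 3
  Position 7 ('a'): repeat (last at 6), move window start to 7
  Position 7 ('a'): window [7,7] length 1
  Position 8 ('f'): window [7,8] length 2
  Position 9 ('f'): repeat (last at 8), move window start to 9
  Position 9 ('f'): window [9,9] length 1
Longest substring with no repeats: "egb" with length 3

3


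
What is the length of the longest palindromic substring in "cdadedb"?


Input: "cdadedb"
Checking substrings for palindromes:
  [1:4] "dad" (len 3) => palindrome
  [3:6] "ded" (len 3) => palindrome
Longest palindromic substring: "dad" with length 3

3


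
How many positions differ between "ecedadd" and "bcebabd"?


Comparing "ecedadd" and "bcebabd" position by position:
  Position 0: 'e' vs 'b' => DIFFER
  Position 1: 'c' vs 'c' => same
  Position 2: 'e' vs 'e' => same
  Position 3: 'd' vs 'b' => DIFFER
  Position 4: 'a' vs 'a' => same
  Position 5: 'd' vs 'b' => DIFFER
  Position 6: 'd' vs 'd' => same
Positions that differ: 3

3


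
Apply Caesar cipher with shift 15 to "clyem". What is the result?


Caesar cipher: shift "clyem" by 15
  'c' (pos 2) + 15 = pos 17 = 'r'
  'l' (pos 11) + 15 = pos 0 = 'a'
  'y' (pos 24) + 15 = pos 13 = 'n'
  'e' (pos 4) + 15 = pos 19 = 't'
  'm' (pos 12) + 15 = pos 1 = 'b'
Result: rantb

rantb


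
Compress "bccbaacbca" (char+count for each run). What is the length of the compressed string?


Input: bccbaacbca
Runs:
  'b' x 1 => "b1"
  'c' x 2 => "c2"
  'b' x 1 => "b1"
  'a' x 2 => "a2"
  'c' x 1 => "c1"
  'b' x 1 => "b1"
  'c' x 1 => "c1"
  'a' x 1 => "a1"
Compressed: "b1c2b1a2c1b1c1a1"
Compressed length: 16

16


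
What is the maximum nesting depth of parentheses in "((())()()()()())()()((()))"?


Input: "((())()()()()())()()((()))"
Tracking depth:
  Position 0 '(': depth becomes 1
  Position 1 '(': depth becomes 2
  Position 2 '(': depth becomes 3
  Position 3 ')': depth becomes 2
  Position 4 ')': depth becomes 1
  Position 5 '(': depth becomes 2
  Position 6 ')': depth becomes 1
  Position 7 '(': depth becomes 2
  Position 8 ')': depth becomes 1
  Position 9 '(': depth becomes 2
  Position 10 ')': depth becomes 1
  Position 11 '(': depth becomes 2
  Position 12 ')': depth becomes 1
  Position 13 '(': depth becomes 2
  Position 14 ')': depth becomes 1
  Position 15 ')': depth becomes 0
  Position 16 '(': depth becomes 1
  Position 17 ')': depth becomes 0
  Position 18 '(': depth becomes 1
  Position 19 ')': depth becomes 0
  Position 20 '(': depth becomes 1
  Position 21 '(': depth becomes 2
  Position 22 '(': depth becomes 3
  Position 23 ')': depth becomes 2
  Position 24 ')': depth becomes 1
  Position 25 ')': depth becomes 0
Maximum depth reached: 3

3


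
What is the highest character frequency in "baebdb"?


Input: baebdb
Character counts:
  'a': 1
  'b': 3
  'd': 1
  'e': 1
Maximum frequency: 3

3


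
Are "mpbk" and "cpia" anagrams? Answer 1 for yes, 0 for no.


Strings: "mpbk", "cpia"
Sorted first:  bkmp
Sorted second: acip
Differ at position 0: 'b' vs 'a' => not anagrams

0


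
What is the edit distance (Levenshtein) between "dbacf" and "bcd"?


Computing edit distance: "dbacf" -> "bcd"
DP table:
           b    c    d
      0    1    2    3
  d   1    1    2    2
  b   2    1    2    3
  a   3    2    2    3
  c   4    3    2    3
  f   5    4    3    3
Edit distance = dp[5][3] = 3

3


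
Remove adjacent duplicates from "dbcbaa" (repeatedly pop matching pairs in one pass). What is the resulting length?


Input: dbcbaa
Stack-based adjacent duplicate removal:
  Read 'd': push. Stack: d
  Read 'b': push. Stack: db
  Read 'c': push. Stack: dbc
  Read 'b': push. Stack: dbcb
  Read 'a': push. Stack: dbcba
  Read 'a': matches stack top 'a' => pop. Stack: dbcb
Final stack: "dbcb" (length 4)

4


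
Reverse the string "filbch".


Input: filbch
Reading characters right to left:
  Position 5: 'h'
  Position 4: 'c'
  Position 3: 'b'
  Position 2: 'l'
  Position 1: 'i'
  Position 0: 'f'
Reversed: hcblif

hcblif


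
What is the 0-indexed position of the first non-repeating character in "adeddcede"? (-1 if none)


Input: adeddcede
Character frequencies:
  'a': 1
  'c': 1
  'd': 4
  'e': 3
Scanning left to right for freq == 1:
  Position 0 ('a'): unique! => answer = 0

0


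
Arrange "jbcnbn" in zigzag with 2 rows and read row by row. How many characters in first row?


Zigzag "jbcnbn" into 2 rows:
Placing characters:
  'j' => row 0
  'b' => row 1
  'c' => row 0
  'n' => row 1
  'b' => row 0
  'n' => row 1
Rows:
  Row 0: "jcb"
  Row 1: "bnn"
First row length: 3

3


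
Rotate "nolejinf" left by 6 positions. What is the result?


Input: "nolejinf", rotate left by 6
First 6 characters: "noleji"
Remaining characters: "nf"
Concatenate remaining + first: "nf" + "noleji" = "nfnoleji"

nfnoleji


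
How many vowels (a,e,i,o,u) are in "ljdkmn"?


Input: ljdkmn
Checking each character:
  'l' at position 0: consonant
  'j' at position 1: consonant
  'd' at position 2: consonant
  'k' at position 3: consonant
  'm' at position 4: consonant
  'n' at position 5: consonant
Total vowels: 0

0


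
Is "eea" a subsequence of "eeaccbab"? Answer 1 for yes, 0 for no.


Check if "eea" is a subsequence of "eeaccbab"
Greedy scan:
  Position 0 ('e'): matches sub[0] = 'e'
  Position 1 ('e'): matches sub[1] = 'e'
  Position 2 ('a'): matches sub[2] = 'a'
  Position 3 ('c'): no match needed
  Position 4 ('c'): no match needed
  Position 5 ('b'): no match needed
  Position 6 ('a'): no match needed
  Position 7 ('b'): no match needed
All 3 characters matched => is a subsequence

1


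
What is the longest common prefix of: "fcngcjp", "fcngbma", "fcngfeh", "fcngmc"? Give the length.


Words: fcngcjp, fcngbma, fcngfeh, fcngmc
  Position 0: all 'f' => match
  Position 1: all 'c' => match
  Position 2: all 'n' => match
  Position 3: all 'g' => match
  Position 4: ('c', 'b', 'f', 'm') => mismatch, stop
LCP = "fcng" (length 4)

4


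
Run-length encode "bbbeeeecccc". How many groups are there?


Input: bbbeeeecccc
Scanning for consecutive runs:
  Group 1: 'b' x 3 (positions 0-2)
  Group 2: 'e' x 4 (positions 3-6)
  Group 3: 'c' x 4 (positions 7-10)
Total groups: 3

3


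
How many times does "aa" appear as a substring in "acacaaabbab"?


Searching for "aa" in "acacaaabbab"
Scanning each position:
  Position 0: "ac" => no
  Position 1: "ca" => no
  Position 2: "ac" => no
  Position 3: "ca" => no
  Position 4: "aa" => MATCH
  Position 5: "aa" => MATCH
  Position 6: "ab" => no
  Position 7: "bb" => no
  Position 8: "ba" => no
  Position 9: "ab" => no
Total occurrences: 2

2


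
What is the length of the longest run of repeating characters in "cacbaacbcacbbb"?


Input: "cacbaacbcacbbb"
Scanning for longest run:
  Position 1 ('a'): new char, reset run to 1
  Position 2 ('c'): new char, reset run to 1
  Position 3 ('b'): new char, reset run to 1
  Position 4 ('a'): new char, reset run to 1
  Position 5 ('a'): continues run of 'a', length=2
  Position 6 ('c'): new char, reset run to 1
  Position 7 ('b'): new char, reset run to 1
  Position 8 ('c'): new char, reset run to 1
  Position 9 ('a'): new char, reset run to 1
  Position 10 ('c'): new char, reset run to 1
  Position 11 ('b'): new char, reset run to 1
  Position 12 ('b'): continues run of 'b', length=2
  Position 13 ('b'): continues run of 'b', length=3
Longest run: 'b' with length 3

3


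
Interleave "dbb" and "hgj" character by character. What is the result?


Interleaving "dbb" and "hgj":
  Position 0: 'd' from first, 'h' from second => "dh"
  Position 1: 'b' from first, 'g' from second => "bg"
  Position 2: 'b' from first, 'j' from second => "bj"
Result: dhbgbj

dhbgbj


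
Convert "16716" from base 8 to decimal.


Input: "16716" in base 8
Positional expansion:
  Digit '1' (value 1) x 8^4 = 4096
  Digit '6' (value 6) x 8^3 = 3072
  Digit '7' (value 7) x 8^2 = 448
  Digit '1' (value 1) x 8^1 = 8
  Digit '6' (value 6) x 8^0 = 6
Sum = 7630

7630


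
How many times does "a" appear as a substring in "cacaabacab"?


Searching for "a" in "cacaabacab"
Scanning each position:
  Position 0: "c" => no
  Position 1: "a" => MATCH
  Position 2: "c" => no
  Position 3: "a" => MATCH
  Position 4: "a" => MATCH
  Position 5: "b" => no
  Position 6: "a" => MATCH
  Position 7: "c" => no
  Position 8: "a" => MATCH
  Position 9: "b" => no
Total occurrences: 5

5


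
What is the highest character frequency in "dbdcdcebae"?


Input: dbdcdcebae
Character counts:
  'a': 1
  'b': 2
  'c': 2
  'd': 3
  'e': 2
Maximum frequency: 3

3


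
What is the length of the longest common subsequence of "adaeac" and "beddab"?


LCS of "adaeac" and "beddab"
DP table:
           b    e    d    d    a    b
      0    0    0    0    0    0    0
  a   0    0    0    0    0    1    1
  d   0    0    0    1    1    1    1
  a   0    0    0    1    1    2    2
  e   0    0    1    1    1    2    2
  a   0    0    1    1    1    2    2
  c   0    0    1    1    1    2    2
LCS length = dp[6][6] = 2

2


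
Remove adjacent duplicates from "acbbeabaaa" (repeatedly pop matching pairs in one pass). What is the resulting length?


Input: acbbeabaaa
Stack-based adjacent duplicate removal:
  Read 'a': push. Stack: a
  Read 'c': push. Stack: ac
  Read 'b': push. Stack: acb
  Read 'b': matches stack top 'b' => pop. Stack: ac
  Read 'e': push. Stack: ace
  Read 'a': push. Stack: acea
  Read 'b': push. Stack: aceab
  Read 'a': push. Stack: aceaba
  Read 'a': matches stack top 'a' => pop. Stack: aceab
  Read 'a': push. Stack: aceaba
Final stack: "aceaba" (length 6)

6


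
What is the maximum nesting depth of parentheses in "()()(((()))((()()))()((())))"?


Input: "()()(((()))((()()))()((())))"
Tracking depth:
  Position 0 '(': depth becomes 1
  Position 1 ')': depth becomes 0
  Position 2 '(': depth becomes 1
  Position 3 ')': depth becomes 0
  Position 4 '(': depth becomes 1
  Position 5 '(': depth becomes 2
  Position 6 '(': depth becomes 3
  Position 7 '(': depth becomes 4
  Position 8 ')': depth becomes 3
  Position 9 ')': depth becomes 2
  Position 10 ')': depth becomes 1
  Position 11 '(': depth becomes 2
  Position 12 '(': depth becomes 3
  Position 13 '(': depth becomes 4
  Position 14 ')': depth becomes 3
  Position 15 '(': depth becomes 4
  Position 16 ')': depth becomes 3
  Position 17 ')': depth becomes 2
  Position 18 ')': depth becomes 1
  Position 19 '(': depth becomes 2
  Position 20 ')': depth becomes 1
  Position 21 '(': depth becomes 2
  Position 22 '(': depth becomes 3
  Position 23 '(': depth becomes 4
  Position 24 ')': depth becomes 3
  Position 25 ')': depth becomes 2
  Position 26 ')': depth becomes 1
  Position 27 ')': depth becomes 0
Maximum depth reached: 4

4


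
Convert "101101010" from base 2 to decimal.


Input: "101101010" in base 2
Positional expansion:
  Digit '1' (value 1) x 2^8 = 256
  Digit '0' (value 0) x 2^7 = 0
  Digit '1' (value 1) x 2^6 = 64
  Digit '1' (value 1) x 2^5 = 32
  Digit '0' (value 0) x 2^4 = 0
  Digit '1' (value 1) x 2^3 = 8
  Digit '0' (value 0) x 2^2 = 0
  Digit '1' (value 1) x 2^1 = 2
  Digit '0' (value 0) x 2^0 = 0
Sum = 362

362


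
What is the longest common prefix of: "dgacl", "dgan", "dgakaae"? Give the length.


Words: dgacl, dgan, dgakaae
  Position 0: all 'd' => match
  Position 1: all 'g' => match
  Position 2: all 'a' => match
  Position 3: ('c', 'n', 'k') => mismatch, stop
LCP = "dga" (length 3)

3


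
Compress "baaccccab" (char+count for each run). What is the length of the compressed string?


Input: baaccccab
Runs:
  'b' x 1 => "b1"
  'a' x 2 => "a2"
  'c' x 4 => "c4"
  'a' x 1 => "a1"
  'b' x 1 => "b1"
Compressed: "b1a2c4a1b1"
Compressed length: 10

10


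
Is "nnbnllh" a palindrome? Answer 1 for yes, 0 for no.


Input: nnbnllh
Reversed: hllnbnn
  Compare pos 0 ('n') with pos 6 ('h'): MISMATCH
  Compare pos 1 ('n') with pos 5 ('l'): MISMATCH
  Compare pos 2 ('b') with pos 4 ('l'): MISMATCH
Result: not a palindrome

0


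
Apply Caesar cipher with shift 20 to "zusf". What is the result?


Caesar cipher: shift "zusf" by 20
  'z' (pos 25) + 20 = pos 19 = 't'
  'u' (pos 20) + 20 = pos 14 = 'o'
  's' (pos 18) + 20 = pos 12 = 'm'
  'f' (pos 5) + 20 = pos 25 = 'z'
Result: tomz

tomz


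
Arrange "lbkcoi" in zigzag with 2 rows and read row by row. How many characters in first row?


Zigzag "lbkcoi" into 2 rows:
Placing characters:
  'l' => row 0
  'b' => row 1
  'k' => row 0
  'c' => row 1
  'o' => row 0
  'i' => row 1
Rows:
  Row 0: "lko"
  Row 1: "bci"
First row length: 3

3


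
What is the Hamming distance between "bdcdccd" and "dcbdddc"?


Comparing "bdcdccd" and "dcbdddc" position by position:
  Position 0: 'b' vs 'd' => differ
  Position 1: 'd' vs 'c' => differ
  Position 2: 'c' vs 'b' => differ
  Position 3: 'd' vs 'd' => same
  Position 4: 'c' vs 'd' => differ
  Position 5: 'c' vs 'd' => differ
  Position 6: 'd' vs 'c' => differ
Total differences (Hamming distance): 6

6


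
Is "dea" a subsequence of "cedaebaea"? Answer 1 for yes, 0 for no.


Check if "dea" is a subsequence of "cedaebaea"
Greedy scan:
  Position 0 ('c'): no match needed
  Position 1 ('e'): no match needed
  Position 2 ('d'): matches sub[0] = 'd'
  Position 3 ('a'): no match needed
  Position 4 ('e'): matches sub[1] = 'e'
  Position 5 ('b'): no match needed
  Position 6 ('a'): matches sub[2] = 'a'
  Position 7 ('e'): no match needed
  Position 8 ('a'): no match needed
All 3 characters matched => is a subsequence

1


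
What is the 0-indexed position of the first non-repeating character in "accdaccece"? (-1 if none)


Input: accdaccece
Character frequencies:
  'a': 2
  'c': 5
  'd': 1
  'e': 2
Scanning left to right for freq == 1:
  Position 0 ('a'): freq=2, skip
  Position 1 ('c'): freq=5, skip
  Position 2 ('c'): freq=5, skip
  Position 3 ('d'): unique! => answer = 3

3


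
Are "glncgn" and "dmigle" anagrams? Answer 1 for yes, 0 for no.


Strings: "glncgn", "dmigle"
Sorted first:  cgglnn
Sorted second: degilm
Differ at position 0: 'c' vs 'd' => not anagrams

0


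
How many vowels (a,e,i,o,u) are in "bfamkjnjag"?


Input: bfamkjnjag
Checking each character:
  'b' at position 0: consonant
  'f' at position 1: consonant
  'a' at position 2: vowel (running total: 1)
  'm' at position 3: consonant
  'k' at position 4: consonant
  'j' at position 5: consonant
  'n' at position 6: consonant
  'j' at position 7: consonant
  'a' at position 8: vowel (running total: 2)
  'g' at position 9: consonant
Total vowels: 2

2


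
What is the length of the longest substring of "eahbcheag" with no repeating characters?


Input: "eahbcheag"
Sliding window (track last position of each char):
  Position 0 ('e'): window [0,0] length 1 -- new best
  Position 1 ('a'): window [0,1] length 2 -- new best
  Position 2 ('h'): window [0,2] length 3 -- new best
  Position 3 ('b'): window [0,3] length 4 -- new best
  Position 4 ('c'): window [0,4] length 5 -- new best
  Position 5 ('h'): repeat (last at 2), move window start to 3
  Position 5 ('h'): window [3,5] length 3
  Position 6 ('e'): window [3,6] length 4
  Position 7 ('a'): window [3,7] length 5
  Position 8 ('g'): window [3,8] length 6 -- new best
Longest substring with no repeats: "bcheag" with length 6

6


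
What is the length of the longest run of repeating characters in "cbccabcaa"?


Input: "cbccabcaa"
Scanning for longest run:
  Position 1 ('b'): new char, reset run to 1
  Position 2 ('c'): new char, reset run to 1
  Position 3 ('c'): continues run of 'c', length=2
  Position 4 ('a'): new char, reset run to 1
  Position 5 ('b'): new char, reset run to 1
  Position 6 ('c'): new char, reset run to 1
  Position 7 ('a'): new char, reset run to 1
  Position 8 ('a'): continues run of 'a', length=2
Longest run: 'c' with length 2

2


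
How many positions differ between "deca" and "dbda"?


Comparing "deca" and "dbda" position by position:
  Position 0: 'd' vs 'd' => same
  Position 1: 'e' vs 'b' => DIFFER
  Position 2: 'c' vs 'd' => DIFFER
  Position 3: 'a' vs 'a' => same
Positions that differ: 2

2


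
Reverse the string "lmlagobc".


Input: lmlagobc
Reading characters right to left:
  Position 7: 'c'
  Position 6: 'b'
  Position 5: 'o'
  Position 4: 'g'
  Position 3: 'a'
  Position 2: 'l'
  Position 1: 'm'
  Position 0: 'l'
Reversed: cbogalml

cbogalml


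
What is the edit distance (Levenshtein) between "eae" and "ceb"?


Computing edit distance: "eae" -> "ceb"
DP table:
           c    e    b
      0    1    2    3
  e   1    1    1    2
  a   2    2    2    2
  e   3    3    2    3
Edit distance = dp[3][3] = 3

3


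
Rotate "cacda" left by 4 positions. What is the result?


Input: "cacda", rotate left by 4
First 4 characters: "cacd"
Remaining characters: "a"
Concatenate remaining + first: "a" + "cacd" = "acacd"

acacd


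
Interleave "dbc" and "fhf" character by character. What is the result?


Interleaving "dbc" and "fhf":
  Position 0: 'd' from first, 'f' from second => "df"
  Position 1: 'b' from first, 'h' from second => "bh"
  Position 2: 'c' from first, 'f' from second => "cf"
Result: dfbhcf

dfbhcf


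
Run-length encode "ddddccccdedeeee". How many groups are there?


Input: ddddccccdedeeee
Scanning for consecutive runs:
  Group 1: 'd' x 4 (positions 0-3)
  Group 2: 'c' x 4 (positions 4-7)
  Group 3: 'd' x 1 (positions 8-8)
  Group 4: 'e' x 1 (positions 9-9)
  Group 5: 'd' x 1 (positions 10-10)
  Group 6: 'e' x 4 (positions 11-14)
Total groups: 6

6


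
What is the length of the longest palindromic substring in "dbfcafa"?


Input: "dbfcafa"
Checking substrings for palindromes:
  [4:7] "afa" (len 3) => palindrome
Longest palindromic substring: "afa" with length 3

3


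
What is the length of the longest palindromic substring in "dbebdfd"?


Input: "dbebdfd"
Checking substrings for palindromes:
  [0:5] "dbebd" (len 5) => palindrome
  [1:4] "beb" (len 3) => palindrome
  [4:7] "dfd" (len 3) => palindrome
Longest palindromic substring: "dbebd" with length 5

5


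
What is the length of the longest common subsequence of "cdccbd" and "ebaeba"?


LCS of "cdccbd" and "ebaeba"
DP table:
           e    b    a    e    b    a
      0    0    0    0    0    0    0
  c   0    0    0    0    0    0    0
  d   0    0    0    0    0    0    0
  c   0    0    0    0    0    0    0
  c   0    0    0    0    0    0    0
  b   0    0    1    1    1    1    1
  d   0    0    1    1    1    1    1
LCS length = dp[6][6] = 1

1


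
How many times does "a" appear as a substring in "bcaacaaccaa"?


Searching for "a" in "bcaacaaccaa"
Scanning each position:
  Position 0: "b" => no
  Position 1: "c" => no
  Position 2: "a" => MATCH
  Position 3: "a" => MATCH
  Position 4: "c" => no
  Position 5: "a" => MATCH
  Position 6: "a" => MATCH
  Position 7: "c" => no
  Position 8: "c" => no
  Position 9: "a" => MATCH
  Position 10: "a" => MATCH
Total occurrences: 6

6


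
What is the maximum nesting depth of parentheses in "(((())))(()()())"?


Input: "(((())))(()()())"
Tracking depth:
  Position 0 '(': depth becomes 1
  Position 1 '(': depth becomes 2
  Position 2 '(': depth becomes 3
  Position 3 '(': depth becomes 4
  Position 4 ')': depth becomes 3
  Position 5 ')': depth becomes 2
  Position 6 ')': depth becomes 1
  Position 7 ')': depth becomes 0
  Position 8 '(': depth becomes 1
  Position 9 '(': depth becomes 2
  Position 10 ')': depth becomes 1
  Position 11 '(': depth becomes 2
  Position 12 ')': depth becomes 1
  Position 13 '(': depth becomes 2
  Position 14 ')': depth becomes 1
  Position 15 ')': depth becomes 0
Maximum depth reached: 4

4


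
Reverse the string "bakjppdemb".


Input: bakjppdemb
Reading characters right to left:
  Position 9: 'b'
  Position 8: 'm'
  Position 7: 'e'
  Position 6: 'd'
  Position 5: 'p'
  Position 4: 'p'
  Position 3: 'j'
  Position 2: 'k'
  Position 1: 'a'
  Position 0: 'b'
Reversed: bmedppjkab

bmedppjkab


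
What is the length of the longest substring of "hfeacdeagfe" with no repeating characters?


Input: "hfeacdeagfe"
Sliding window (track last position of each char):
  Position 0 ('h'): window [0,0] length 1 -- new best
  Position 1 ('f'): window [0,1] length 2 -- new best
  Position 2 ('e'): window [0,2] length 3 -- new best
  Position 3 ('a'): window [0,3] length 4 -- new best
  Position 4 ('c'): window [0,4] length 5 -- new best
  Position 5 ('d'): window [0,5] length 6 -- new best
  Position 6 ('e'): repeat (last at 2), move window start to 3
  Position 6 ('e'): window [3,6] length 4
  Position 7 ('a'): repeat (last at 3), move window start to 4
  Position 7 ('a'): window [4,7] length 4
  Position 8 ('g'): window [4,8] length 5
  Position 9 ('f'): window [4,9] length 6
  Position 10 ('e'): repeat (last at 6), move window start to 7
  Position 10 ('e'): window [7,10] length 4
Longest substring with no repeats: "hfeacd" with length 6

6


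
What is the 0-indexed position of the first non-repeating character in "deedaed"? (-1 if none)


Input: deedaed
Character frequencies:
  'a': 1
  'd': 3
  'e': 3
Scanning left to right for freq == 1:
  Position 0 ('d'): freq=3, skip
  Position 1 ('e'): freq=3, skip
  Position 2 ('e'): freq=3, skip
  Position 3 ('d'): freq=3, skip
  Position 4 ('a'): unique! => answer = 4

4


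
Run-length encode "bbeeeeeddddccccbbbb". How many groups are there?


Input: bbeeeeeddddccccbbbb
Scanning for consecutive runs:
  Group 1: 'b' x 2 (positions 0-1)
  Group 2: 'e' x 5 (positions 2-6)
  Group 3: 'd' x 4 (positions 7-10)
  Group 4: 'c' x 4 (positions 11-14)
  Group 5: 'b' x 4 (positions 15-18)
Total groups: 5

5


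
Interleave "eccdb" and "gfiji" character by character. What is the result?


Interleaving "eccdb" and "gfiji":
  Position 0: 'e' from first, 'g' from second => "eg"
  Position 1: 'c' from first, 'f' from second => "cf"
  Position 2: 'c' from first, 'i' from second => "ci"
  Position 3: 'd' from first, 'j' from second => "dj"
  Position 4: 'b' from first, 'i' from second => "bi"
Result: egcfcidjbi

egcfcidjbi


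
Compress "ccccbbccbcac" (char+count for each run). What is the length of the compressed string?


Input: ccccbbccbcac
Runs:
  'c' x 4 => "c4"
  'b' x 2 => "b2"
  'c' x 2 => "c2"
  'b' x 1 => "b1"
  'c' x 1 => "c1"
  'a' x 1 => "a1"
  'c' x 1 => "c1"
Compressed: "c4b2c2b1c1a1c1"
Compressed length: 14

14


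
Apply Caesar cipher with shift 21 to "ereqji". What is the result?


Caesar cipher: shift "ereqji" by 21
  'e' (pos 4) + 21 = pos 25 = 'z'
  'r' (pos 17) + 21 = pos 12 = 'm'
  'e' (pos 4) + 21 = pos 25 = 'z'
  'q' (pos 16) + 21 = pos 11 = 'l'
  'j' (pos 9) + 21 = pos 4 = 'e'
  'i' (pos 8) + 21 = pos 3 = 'd'
Result: zmzled

zmzled


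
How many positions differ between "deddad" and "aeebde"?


Comparing "deddad" and "aeebde" position by position:
  Position 0: 'd' vs 'a' => DIFFER
  Position 1: 'e' vs 'e' => same
  Position 2: 'd' vs 'e' => DIFFER
  Position 3: 'd' vs 'b' => DIFFER
  Position 4: 'a' vs 'd' => DIFFER
  Position 5: 'd' vs 'e' => DIFFER
Positions that differ: 5

5


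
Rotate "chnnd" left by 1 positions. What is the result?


Input: "chnnd", rotate left by 1
First 1 characters: "c"
Remaining characters: "hnnd"
Concatenate remaining + first: "hnnd" + "c" = "hnndc"

hnndc


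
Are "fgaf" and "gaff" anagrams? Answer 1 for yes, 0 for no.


Strings: "fgaf", "gaff"
Sorted first:  affg
Sorted second: affg
Sorted forms match => anagrams

1


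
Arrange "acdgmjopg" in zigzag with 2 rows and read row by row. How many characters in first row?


Zigzag "acdgmjopg" into 2 rows:
Placing characters:
  'a' => row 0
  'c' => row 1
  'd' => row 0
  'g' => row 1
  'm' => row 0
  'j' => row 1
  'o' => row 0
  'p' => row 1
  'g' => row 0
Rows:
  Row 0: "admog"
  Row 1: "cgjp"
First row length: 5

5


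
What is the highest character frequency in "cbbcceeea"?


Input: cbbcceeea
Character counts:
  'a': 1
  'b': 2
  'c': 3
  'e': 3
Maximum frequency: 3

3


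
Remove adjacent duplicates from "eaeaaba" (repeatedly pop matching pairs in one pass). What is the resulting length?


Input: eaeaaba
Stack-based adjacent duplicate removal:
  Read 'e': push. Stack: e
  Read 'a': push. Stack: ea
  Read 'e': push. Stack: eae
  Read 'a': push. Stack: eaea
  Read 'a': matches stack top 'a' => pop. Stack: eae
  Read 'b': push. Stack: eaeb
  Read 'a': push. Stack: eaeba
Final stack: "eaeba" (length 5)

5


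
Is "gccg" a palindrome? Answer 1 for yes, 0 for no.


Input: gccg
Reversed: gccg
  Compare pos 0 ('g') with pos 3 ('g'): match
  Compare pos 1 ('c') with pos 2 ('c'): match
Result: palindrome

1


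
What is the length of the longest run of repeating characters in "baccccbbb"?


Input: "baccccbbb"
Scanning for longest run:
  Position 1 ('a'): new char, reset run to 1
  Position 2 ('c'): new char, reset run to 1
  Position 3 ('c'): continues run of 'c', length=2
  Position 4 ('c'): continues run of 'c', length=3
  Position 5 ('c'): continues run of 'c', length=4
  Position 6 ('b'): new char, reset run to 1
  Position 7 ('b'): continues run of 'b', length=2
  Position 8 ('b'): continues run of 'b', length=3
Longest run: 'c' with length 4

4


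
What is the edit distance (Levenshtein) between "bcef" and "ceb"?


Computing edit distance: "bcef" -> "ceb"
DP table:
           c    e    b
      0    1    2    3
  b   1    1    2    2
  c   2    1    2    3
  e   3    2    1    2
  f   4    3    2    2
Edit distance = dp[4][3] = 2

2


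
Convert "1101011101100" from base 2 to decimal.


Input: "1101011101100" in base 2
Positional expansion:
  Digit '1' (value 1) x 2^12 = 4096
  Digit '1' (value 1) x 2^11 = 2048
  Digit '0' (value 0) x 2^10 = 0
  Digit '1' (value 1) x 2^9 = 512
  Digit '0' (value 0) x 2^8 = 0
  Digit '1' (value 1) x 2^7 = 128
  Digit '1' (value 1) x 2^6 = 64
  Digit '1' (value 1) x 2^5 = 32
  Digit '0' (value 0) x 2^4 = 0
  Digit '1' (value 1) x 2^3 = 8
  Digit '1' (value 1) x 2^2 = 4
  Digit '0' (value 0) x 2^1 = 0
  Digit '0' (value 0) x 2^0 = 0
Sum = 6892

6892


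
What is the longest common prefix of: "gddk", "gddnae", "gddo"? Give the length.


Words: gddk, gddnae, gddo
  Position 0: all 'g' => match
  Position 1: all 'd' => match
  Position 2: all 'd' => match
  Position 3: ('k', 'n', 'o') => mismatch, stop
LCP = "gdd" (length 3)

3
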